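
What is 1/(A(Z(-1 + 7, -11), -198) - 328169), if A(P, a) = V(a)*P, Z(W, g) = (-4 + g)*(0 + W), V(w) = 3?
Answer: -1/328439 ≈ -3.0447e-6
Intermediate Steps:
Z(W, g) = W*(-4 + g) (Z(W, g) = (-4 + g)*W = W*(-4 + g))
A(P, a) = 3*P
1/(A(Z(-1 + 7, -11), -198) - 328169) = 1/(3*((-1 + 7)*(-4 - 11)) - 328169) = 1/(3*(6*(-15)) - 328169) = 1/(3*(-90) - 328169) = 1/(-270 - 328169) = 1/(-328439) = -1/328439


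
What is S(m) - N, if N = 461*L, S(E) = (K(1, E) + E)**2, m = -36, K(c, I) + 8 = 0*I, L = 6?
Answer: -830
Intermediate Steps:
K(c, I) = -8 (K(c, I) = -8 + 0*I = -8 + 0 = -8)
S(E) = (-8 + E)**2
N = 2766 (N = 461*6 = 2766)
S(m) - N = (-8 - 36)**2 - 1*2766 = (-44)**2 - 2766 = 1936 - 2766 = -830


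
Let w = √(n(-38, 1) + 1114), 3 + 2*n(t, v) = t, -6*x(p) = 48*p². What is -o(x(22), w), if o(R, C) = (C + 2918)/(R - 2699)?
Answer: 2918/6571 + 27*√6/13142 ≈ 0.44910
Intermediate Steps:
x(p) = -8*p²
n(t, v) = -3/2 + t/2
w = 27*√6/2 (w = √((-3/2 + (½)*(-38)) + 1114) = √((-3/2 - 19) + 1114) = √(-41/2 + 1114) = √(2187/2) = 27*√6/2 ≈ 33.068)
o(R, C) = (2918 + C)/(-2699 + R)
-o(x(22), w) = -(2918 + 27*√6/2)/(-2699 - 8*22²) = -(2918 + 27*√6/2)/(-2699 - 8*484) = -(2918 + 27*√6/2)/(-2699 - 3872) = -(2918 + 27*√6/2)/(-6571) = -(-1)*(2918 + 27*√6/2)/6571 = -(-2918/6571 - 27*√6/13142) = 2918/6571 + 27*√6/13142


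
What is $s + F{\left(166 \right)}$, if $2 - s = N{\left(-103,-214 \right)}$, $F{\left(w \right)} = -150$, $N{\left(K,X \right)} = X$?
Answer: $66$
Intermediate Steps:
$s = 216$ ($s = 2 - -214 = 2 + 214 = 216$)
$s + F{\left(166 \right)} = 216 - 150 = 66$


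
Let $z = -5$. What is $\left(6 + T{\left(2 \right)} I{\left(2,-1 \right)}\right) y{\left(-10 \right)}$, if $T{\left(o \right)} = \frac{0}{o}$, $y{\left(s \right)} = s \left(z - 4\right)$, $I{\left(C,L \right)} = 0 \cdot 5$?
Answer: $540$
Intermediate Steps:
$I{\left(C,L \right)} = 0$
$y{\left(s \right)} = - 9 s$ ($y{\left(s \right)} = s \left(-5 - 4\right) = s \left(-9\right) = - 9 s$)
$T{\left(o \right)} = 0$
$\left(6 + T{\left(2 \right)} I{\left(2,-1 \right)}\right) y{\left(-10 \right)} = \left(6 + 0 \cdot 0\right) \left(\left(-9\right) \left(-10\right)\right) = \left(6 + 0\right) 90 = 6 \cdot 90 = 540$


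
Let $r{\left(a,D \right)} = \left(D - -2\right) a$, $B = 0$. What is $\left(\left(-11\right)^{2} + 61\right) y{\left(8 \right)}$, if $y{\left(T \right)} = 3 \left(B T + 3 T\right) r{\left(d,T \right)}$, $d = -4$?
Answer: $-524160$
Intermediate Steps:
$r{\left(a,D \right)} = a \left(2 + D\right)$ ($r{\left(a,D \right)} = \left(D + 2\right) a = \left(2 + D\right) a = a \left(2 + D\right)$)
$y{\left(T \right)} = 9 T \left(-8 - 4 T\right)$ ($y{\left(T \right)} = 3 \left(0 T + 3 T\right) \left(- 4 \left(2 + T\right)\right) = 3 \left(0 + 3 T\right) \left(-8 - 4 T\right) = 3 \cdot 3 T \left(-8 - 4 T\right) = 9 T \left(-8 - 4 T\right)$)
$\left(\left(-11\right)^{2} + 61\right) y{\left(8 \right)} = \left(\left(-11\right)^{2} + 61\right) 36 \cdot 8 \left(-2 - 8\right) = \left(121 + 61\right) 36 \cdot 8 \left(-2 - 8\right) = 182 \cdot 36 \cdot 8 \left(-10\right) = 182 \left(-2880\right) = -524160$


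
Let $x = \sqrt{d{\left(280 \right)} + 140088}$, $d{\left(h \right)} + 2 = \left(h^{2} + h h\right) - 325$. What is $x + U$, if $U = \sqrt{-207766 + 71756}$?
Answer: $\sqrt{296561} + i \sqrt{136010} \approx 544.57 + 368.8 i$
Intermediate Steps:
$d{\left(h \right)} = -327 + 2 h^{2}$ ($d{\left(h \right)} = -2 - \left(325 - h^{2} - h h\right) = -2 + \left(\left(h^{2} + h^{2}\right) - 325\right) = -2 + \left(2 h^{2} - 325\right) = -2 + \left(-325 + 2 h^{2}\right) = -327 + 2 h^{2}$)
$x = \sqrt{296561}$ ($x = \sqrt{\left(-327 + 2 \cdot 280^{2}\right) + 140088} = \sqrt{\left(-327 + 2 \cdot 78400\right) + 140088} = \sqrt{\left(-327 + 156800\right) + 140088} = \sqrt{156473 + 140088} = \sqrt{296561} \approx 544.57$)
$U = i \sqrt{136010}$ ($U = \sqrt{-136010} = i \sqrt{136010} \approx 368.8 i$)
$x + U = \sqrt{296561} + i \sqrt{136010}$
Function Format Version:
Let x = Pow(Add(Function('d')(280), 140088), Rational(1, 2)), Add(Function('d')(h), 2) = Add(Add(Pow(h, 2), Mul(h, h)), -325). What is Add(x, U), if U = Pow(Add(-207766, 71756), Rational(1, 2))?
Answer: Add(Pow(296561, Rational(1, 2)), Mul(I, Pow(136010, Rational(1, 2)))) ≈ Add(544.57, Mul(368.80, I))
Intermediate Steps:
Function('d')(h) = Add(-327, Mul(2, Pow(h, 2))) (Function('d')(h) = Add(-2, Add(Add(Pow(h, 2), Mul(h, h)), -325)) = Add(-2, Add(Add(Pow(h, 2), Pow(h, 2)), -325)) = Add(-2, Add(Mul(2, Pow(h, 2)), -325)) = Add(-2, Add(-325, Mul(2, Pow(h, 2)))) = Add(-327, Mul(2, Pow(h, 2))))
x = Pow(296561, Rational(1, 2)) (x = Pow(Add(Add(-327, Mul(2, Pow(280, 2))), 140088), Rational(1, 2)) = Pow(Add(Add(-327, Mul(2, 78400)), 140088), Rational(1, 2)) = Pow(Add(Add(-327, 156800), 140088), Rational(1, 2)) = Pow(Add(156473, 140088), Rational(1, 2)) = Pow(296561, Rational(1, 2)) ≈ 544.57)
U = Mul(I, Pow(136010, Rational(1, 2))) (U = Pow(-136010, Rational(1, 2)) = Mul(I, Pow(136010, Rational(1, 2))) ≈ Mul(368.80, I))
Add(x, U) = Add(Pow(296561, Rational(1, 2)), Mul(I, Pow(136010, Rational(1, 2))))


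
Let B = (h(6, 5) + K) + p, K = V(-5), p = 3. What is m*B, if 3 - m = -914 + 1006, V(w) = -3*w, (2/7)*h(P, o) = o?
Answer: -6319/2 ≈ -3159.5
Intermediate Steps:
h(P, o) = 7*o/2
K = 15 (K = -3*(-5) = 15)
m = -89 (m = 3 - (-914 + 1006) = 3 - 1*92 = 3 - 92 = -89)
B = 71/2 (B = ((7/2)*5 + 15) + 3 = (35/2 + 15) + 3 = 65/2 + 3 = 71/2 ≈ 35.500)
m*B = -89*71/2 = -6319/2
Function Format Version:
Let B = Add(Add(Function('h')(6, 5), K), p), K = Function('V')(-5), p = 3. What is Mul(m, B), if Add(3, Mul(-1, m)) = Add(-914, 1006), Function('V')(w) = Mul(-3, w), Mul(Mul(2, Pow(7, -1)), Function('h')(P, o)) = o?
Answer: Rational(-6319, 2) ≈ -3159.5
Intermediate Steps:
Function('h')(P, o) = Mul(Rational(7, 2), o)
K = 15 (K = Mul(-3, -5) = 15)
m = -89 (m = Add(3, Mul(-1, Add(-914, 1006))) = Add(3, Mul(-1, 92)) = Add(3, -92) = -89)
B = Rational(71, 2) (B = Add(Add(Mul(Rational(7, 2), 5), 15), 3) = Add(Add(Rational(35, 2), 15), 3) = Add(Rational(65, 2), 3) = Rational(71, 2) ≈ 35.500)
Mul(m, B) = Mul(-89, Rational(71, 2)) = Rational(-6319, 2)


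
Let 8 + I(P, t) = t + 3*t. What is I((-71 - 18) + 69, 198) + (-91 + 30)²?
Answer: 4505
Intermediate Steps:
I(P, t) = -8 + 4*t (I(P, t) = -8 + (t + 3*t) = -8 + 4*t)
I((-71 - 18) + 69, 198) + (-91 + 30)² = (-8 + 4*198) + (-91 + 30)² = (-8 + 792) + (-61)² = 784 + 3721 = 4505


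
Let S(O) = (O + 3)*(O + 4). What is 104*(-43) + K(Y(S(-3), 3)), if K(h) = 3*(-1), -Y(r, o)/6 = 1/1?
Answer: -4475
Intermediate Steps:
S(O) = (3 + O)*(4 + O)
Y(r, o) = -6 (Y(r, o) = -6/1 = -6*1 = -6)
K(h) = -3
104*(-43) + K(Y(S(-3), 3)) = 104*(-43) - 3 = -4472 - 3 = -4475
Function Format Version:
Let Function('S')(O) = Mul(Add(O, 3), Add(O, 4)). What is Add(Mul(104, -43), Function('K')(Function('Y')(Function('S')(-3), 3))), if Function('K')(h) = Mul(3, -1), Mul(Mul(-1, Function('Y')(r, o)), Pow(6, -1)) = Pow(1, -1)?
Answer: -4475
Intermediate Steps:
Function('S')(O) = Mul(Add(3, O), Add(4, O))
Function('Y')(r, o) = -6 (Function('Y')(r, o) = Mul(-6, Pow(1, -1)) = Mul(-6, 1) = -6)
Function('K')(h) = -3
Add(Mul(104, -43), Function('K')(Function('Y')(Function('S')(-3), 3))) = Add(Mul(104, -43), -3) = Add(-4472, -3) = -4475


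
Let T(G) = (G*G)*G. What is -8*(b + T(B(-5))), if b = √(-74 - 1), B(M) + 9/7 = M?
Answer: 681472/343 - 40*I*√3 ≈ 1986.8 - 69.282*I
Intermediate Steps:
B(M) = -9/7 + M
b = 5*I*√3 (b = √(-75) = 5*I*√3 ≈ 8.6602*I)
T(G) = G³ (T(G) = G²*G = G³)
-8*(b + T(B(-5))) = -8*(5*I*√3 + (-9/7 - 5)³) = -8*(5*I*√3 + (-44/7)³) = -8*(5*I*√3 - 85184/343) = -8*(-85184/343 + 5*I*√3) = 681472/343 - 40*I*√3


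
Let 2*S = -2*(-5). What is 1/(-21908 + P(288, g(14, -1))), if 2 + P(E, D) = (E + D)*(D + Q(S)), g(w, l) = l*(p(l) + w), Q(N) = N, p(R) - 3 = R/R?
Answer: -1/25420 ≈ -3.9339e-5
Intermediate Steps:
p(R) = 4 (p(R) = 3 + R/R = 3 + 1 = 4)
S = 5 (S = (-2*(-5))/2 = (½)*10 = 5)
g(w, l) = l*(4 + w)
P(E, D) = -2 + (5 + D)*(D + E) (P(E, D) = -2 + (E + D)*(D + 5) = -2 + (D + E)*(5 + D) = -2 + (5 + D)*(D + E))
1/(-21908 + P(288, g(14, -1))) = 1/(-21908 + (-2 + (-(4 + 14))² + 5*(-(4 + 14)) + 5*288 - (4 + 14)*288)) = 1/(-21908 + (-2 + (-1*18)² + 5*(-1*18) + 1440 - 1*18*288)) = 1/(-21908 + (-2 + (-18)² + 5*(-18) + 1440 - 18*288)) = 1/(-21908 + (-2 + 324 - 90 + 1440 - 5184)) = 1/(-21908 - 3512) = 1/(-25420) = -1/25420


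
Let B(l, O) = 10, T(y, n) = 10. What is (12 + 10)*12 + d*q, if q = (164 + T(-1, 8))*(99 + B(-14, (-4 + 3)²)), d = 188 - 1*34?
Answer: 2921028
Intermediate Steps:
d = 154 (d = 188 - 34 = 154)
q = 18966 (q = (164 + 10)*(99 + 10) = 174*109 = 18966)
(12 + 10)*12 + d*q = (12 + 10)*12 + 154*18966 = 22*12 + 2920764 = 264 + 2920764 = 2921028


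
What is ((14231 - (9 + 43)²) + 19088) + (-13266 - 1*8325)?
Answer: 9024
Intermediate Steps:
((14231 - (9 + 43)²) + 19088) + (-13266 - 1*8325) = ((14231 - 1*52²) + 19088) + (-13266 - 8325) = ((14231 - 1*2704) + 19088) - 21591 = ((14231 - 2704) + 19088) - 21591 = (11527 + 19088) - 21591 = 30615 - 21591 = 9024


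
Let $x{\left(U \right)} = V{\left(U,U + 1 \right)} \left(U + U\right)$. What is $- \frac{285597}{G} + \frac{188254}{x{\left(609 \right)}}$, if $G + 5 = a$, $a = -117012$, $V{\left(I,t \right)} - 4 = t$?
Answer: $\frac{117806602981}{43755698742} \approx 2.6924$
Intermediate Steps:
$V{\left(I,t \right)} = 4 + t$
$x{\left(U \right)} = 2 U \left(5 + U\right)$ ($x{\left(U \right)} = \left(4 + \left(U + 1\right)\right) \left(U + U\right) = \left(4 + \left(1 + U\right)\right) 2 U = \left(5 + U\right) 2 U = 2 U \left(5 + U\right)$)
$G = -117017$ ($G = -5 - 117012 = -117017$)
$- \frac{285597}{G} + \frac{188254}{x{\left(609 \right)}} = - \frac{285597}{-117017} + \frac{188254}{2 \cdot 609 \left(5 + 609\right)} = \left(-285597\right) \left(- \frac{1}{117017}\right) + \frac{188254}{2 \cdot 609 \cdot 614} = \frac{285597}{117017} + \frac{188254}{747852} = \frac{285597}{117017} + 188254 \cdot \frac{1}{747852} = \frac{285597}{117017} + \frac{94127}{373926} = \frac{117806602981}{43755698742}$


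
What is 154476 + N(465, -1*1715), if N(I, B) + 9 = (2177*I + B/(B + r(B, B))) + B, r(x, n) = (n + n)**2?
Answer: 7991125962/6859 ≈ 1.1651e+6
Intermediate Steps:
r(x, n) = 4*n**2 (r(x, n) = (2*n)**2 = 4*n**2)
N(I, B) = -9 + B + 2177*I + B/(B + 4*B**2) (N(I, B) = -9 + ((2177*I + B/(B + 4*B**2)) + B) = -9 + (B + 2177*I + B/(B + 4*B**2)) = -9 + B + 2177*I + B/(B + 4*B**2))
154476 + N(465, -1*1715) = 154476 + (-8 - (-35)*1715 + 4*(-1*1715)**2 + 2177*465 + 8708*(-1*1715)*465)/(1 + 4*(-1*1715)) = 154476 + (-8 - 35*(-1715) + 4*(-1715)**2 + 1012305 + 8708*(-1715)*465)/(1 + 4*(-1715)) = 154476 + (-8 + 60025 + 4*2941225 + 1012305 - 6944412300)/(1 - 6860) = 154476 + (-8 + 60025 + 11764900 + 1012305 - 6944412300)/(-6859) = 154476 - 1/6859*(-6931575078) = 154476 + 6931575078/6859 = 7991125962/6859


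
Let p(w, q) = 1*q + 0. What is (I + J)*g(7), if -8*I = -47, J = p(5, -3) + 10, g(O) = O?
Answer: 721/8 ≈ 90.125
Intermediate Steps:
p(w, q) = q (p(w, q) = q + 0 = q)
J = 7 (J = -3 + 10 = 7)
I = 47/8 (I = -⅛*(-47) = 47/8 ≈ 5.8750)
(I + J)*g(7) = (47/8 + 7)*7 = (103/8)*7 = 721/8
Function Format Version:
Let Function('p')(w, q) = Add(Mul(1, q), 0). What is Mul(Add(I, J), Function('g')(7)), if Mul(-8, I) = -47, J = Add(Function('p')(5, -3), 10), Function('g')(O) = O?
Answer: Rational(721, 8) ≈ 90.125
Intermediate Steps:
Function('p')(w, q) = q (Function('p')(w, q) = Add(q, 0) = q)
J = 7 (J = Add(-3, 10) = 7)
I = Rational(47, 8) (I = Mul(Rational(-1, 8), -47) = Rational(47, 8) ≈ 5.8750)
Mul(Add(I, J), Function('g')(7)) = Mul(Add(Rational(47, 8), 7), 7) = Mul(Rational(103, 8), 7) = Rational(721, 8)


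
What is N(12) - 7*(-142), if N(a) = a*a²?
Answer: 2722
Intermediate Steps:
N(a) = a³
N(12) - 7*(-142) = 12³ - 7*(-142) = 1728 + 994 = 2722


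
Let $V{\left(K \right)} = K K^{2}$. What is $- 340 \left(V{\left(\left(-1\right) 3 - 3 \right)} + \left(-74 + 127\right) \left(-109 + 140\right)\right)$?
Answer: $-485180$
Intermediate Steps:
$V{\left(K \right)} = K^{3}$
$- 340 \left(V{\left(\left(-1\right) 3 - 3 \right)} + \left(-74 + 127\right) \left(-109 + 140\right)\right) = - 340 \left(\left(\left(-1\right) 3 - 3\right)^{3} + \left(-74 + 127\right) \left(-109 + 140\right)\right) = - 340 \left(\left(-3 - 3\right)^{3} + 53 \cdot 31\right) = - 340 \left(\left(-6\right)^{3} + 1643\right) = - 340 \left(-216 + 1643\right) = \left(-340\right) 1427 = -485180$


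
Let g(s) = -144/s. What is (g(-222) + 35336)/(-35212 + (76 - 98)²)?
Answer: -163432/160617 ≈ -1.0175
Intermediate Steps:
(g(-222) + 35336)/(-35212 + (76 - 98)²) = (-144/(-222) + 35336)/(-35212 + (76 - 98)²) = (-144*(-1/222) + 35336)/(-35212 + (-22)²) = (24/37 + 35336)/(-35212 + 484) = (1307456/37)/(-34728) = (1307456/37)*(-1/34728) = -163432/160617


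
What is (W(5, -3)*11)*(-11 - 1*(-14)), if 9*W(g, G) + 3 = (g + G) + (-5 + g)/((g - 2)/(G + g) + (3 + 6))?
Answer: -11/3 ≈ -3.6667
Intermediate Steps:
W(g, G) = -1/3 + G/9 + g/9 + (-5 + g)/(9*(9 + (-2 + g)/(G + g))) (W(g, G) = -1/3 + ((g + G) + (-5 + g)/((g - 2)/(G + g) + (3 + 6)))/9 = -1/3 + ((G + g) + (-5 + g)/((-2 + g)/(G + g) + 9))/9 = -1/3 + ((G + g) + (-5 + g)/(9 + (-2 + g)/(G + g)))/9 = -1/3 + (G + g + (-5 + g)/(9 + (-2 + g)/(G + g)))/9 = -1/3 + (G/9 + g/9 + (-5 + g)/(9*(9 + (-2 + g)/(G + g)))) = -1/3 + G/9 + g/9 + (-5 + g)/(9*(9 + (-2 + g)/(G + g))))
(W(5, -3)*11)*(-11 - 1*(-14)) = (((6 - 37*5 - 34*(-3) + 9*(-3)**2 + 11*5**2 + 20*(-3)*5)/(9*(-2 + 9*(-3) + 10*5)))*11)*(-11 - 1*(-14)) = (((6 - 185 + 102 + 9*9 + 11*25 - 300)/(9*(-2 - 27 + 50)))*11)*(-11 + 14) = (((1/9)*(6 - 185 + 102 + 81 + 275 - 300)/21)*11)*3 = (((1/9)*(1/21)*(-21))*11)*3 = -1/9*11*3 = -11/9*3 = -11/3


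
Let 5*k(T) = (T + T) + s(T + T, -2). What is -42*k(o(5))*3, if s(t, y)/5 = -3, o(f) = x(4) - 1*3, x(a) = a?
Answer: 1638/5 ≈ 327.60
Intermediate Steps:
o(f) = 1 (o(f) = 4 - 1*3 = 4 - 3 = 1)
s(t, y) = -15 (s(t, y) = 5*(-3) = -15)
k(T) = -3 + 2*T/5 (k(T) = ((T + T) - 15)/5 = (2*T - 15)/5 = (-15 + 2*T)/5 = -3 + 2*T/5)
-42*k(o(5))*3 = -42*(-3 + (2/5)*1)*3 = -42*(-3 + 2/5)*3 = -42*(-13/5)*3 = (546/5)*3 = 1638/5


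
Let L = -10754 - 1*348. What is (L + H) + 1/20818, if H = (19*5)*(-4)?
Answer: -239032275/20818 ≈ -11482.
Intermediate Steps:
H = -380 (H = 95*(-4) = -380)
L = -11102 (L = -10754 - 348 = -11102)
(L + H) + 1/20818 = (-11102 - 380) + 1/20818 = -11482 + 1/20818 = -239032275/20818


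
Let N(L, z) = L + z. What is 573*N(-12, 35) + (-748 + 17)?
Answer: 12448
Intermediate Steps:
573*N(-12, 35) + (-748 + 17) = 573*(-12 + 35) + (-748 + 17) = 573*23 - 731 = 13179 - 731 = 12448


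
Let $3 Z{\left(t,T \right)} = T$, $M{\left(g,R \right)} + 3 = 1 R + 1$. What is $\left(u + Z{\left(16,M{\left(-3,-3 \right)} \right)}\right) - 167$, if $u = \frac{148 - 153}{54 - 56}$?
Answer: $- \frac{997}{6} \approx -166.17$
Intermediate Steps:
$M{\left(g,R \right)} = -2 + R$ ($M{\left(g,R \right)} = -3 + \left(1 R + 1\right) = -3 + \left(R + 1\right) = -3 + \left(1 + R\right) = -2 + R$)
$Z{\left(t,T \right)} = \frac{T}{3}$
$u = \frac{5}{2}$ ($u = - \frac{5}{-2} = \left(-5\right) \left(- \frac{1}{2}\right) = \frac{5}{2} \approx 2.5$)
$\left(u + Z{\left(16,M{\left(-3,-3 \right)} \right)}\right) - 167 = \left(\frac{5}{2} + \frac{-2 - 3}{3}\right) - 167 = \left(\frac{5}{2} + \frac{1}{3} \left(-5\right)\right) - 167 = \left(\frac{5}{2} - \frac{5}{3}\right) - 167 = \frac{5}{6} - 167 = - \frac{997}{6}$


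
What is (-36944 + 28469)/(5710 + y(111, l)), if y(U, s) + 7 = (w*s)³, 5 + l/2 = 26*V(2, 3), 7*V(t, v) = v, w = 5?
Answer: -2906925/81463129 ≈ -0.035684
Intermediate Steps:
V(t, v) = v/7
l = 86/7 (l = -10 + 2*(26*((⅐)*3)) = -10 + 2*(26*(3/7)) = -10 + 2*(78/7) = -10 + 156/7 = 86/7 ≈ 12.286)
y(U, s) = -7 + 125*s³ (y(U, s) = -7 + (5*s)³ = -7 + 125*s³)
(-36944 + 28469)/(5710 + y(111, l)) = (-36944 + 28469)/(5710 + (-7 + 125*(86/7)³)) = -8475/(5710 + (-7 + 125*(636056/343))) = -8475/(5710 + (-7 + 79507000/343)) = -8475/(5710 + 79504599/343) = -8475/81463129/343 = -8475*343/81463129 = -2906925/81463129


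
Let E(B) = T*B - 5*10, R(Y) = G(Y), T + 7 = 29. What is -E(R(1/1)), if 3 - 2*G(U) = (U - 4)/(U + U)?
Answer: ½ ≈ 0.50000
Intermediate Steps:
T = 22 (T = -7 + 29 = 22)
G(U) = 3/2 - (-4 + U)/(4*U) (G(U) = 3/2 - (U - 4)/(2*(U + U)) = 3/2 - (-4 + U)/(2*(2*U)) = 3/2 - (-4 + U)*1/(2*U)/2 = 3/2 - (-4 + U)/(4*U))
R(Y) = 5/4 + 1/Y
E(B) = -50 + 22*B (E(B) = 22*B - 5*10 = 22*B - 50 = -50 + 22*B)
-E(R(1/1)) = -(-50 + 22*(5/4 + 1/(1/1))) = -(-50 + 22*(5/4 + 1/(1*1))) = -(-50 + 22*(5/4 + 1/1)) = -(-50 + 22*(5/4 + 1)) = -(-50 + 22*(9/4)) = -(-50 + 99/2) = -1*(-½) = ½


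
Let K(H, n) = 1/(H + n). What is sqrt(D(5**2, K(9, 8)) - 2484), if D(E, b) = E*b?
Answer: I*sqrt(717451)/17 ≈ 49.825*I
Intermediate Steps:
sqrt(D(5**2, K(9, 8)) - 2484) = sqrt(5**2/(9 + 8) - 2484) = sqrt(25/17 - 2484) = sqrt(-42203/17) = I*sqrt(717451)/17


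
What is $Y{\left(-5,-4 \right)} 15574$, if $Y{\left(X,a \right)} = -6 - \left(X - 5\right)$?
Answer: $62296$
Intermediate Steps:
$Y{\left(X,a \right)} = -1 - X$ ($Y{\left(X,a \right)} = -6 - \left(-5 + X\right) = -1 - X$)
$Y{\left(-5,-4 \right)} 15574 = \left(-1 - -5\right) 15574 = \left(-1 + 5\right) 15574 = 4 \cdot 15574 = 62296$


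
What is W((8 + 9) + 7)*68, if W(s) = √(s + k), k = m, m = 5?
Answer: 68*√29 ≈ 366.19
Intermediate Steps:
k = 5
W(s) = √(5 + s) (W(s) = √(s + 5) = √(5 + s))
W((8 + 9) + 7)*68 = √(5 + ((8 + 9) + 7))*68 = √(5 + (17 + 7))*68 = √(5 + 24)*68 = √29*68 = 68*√29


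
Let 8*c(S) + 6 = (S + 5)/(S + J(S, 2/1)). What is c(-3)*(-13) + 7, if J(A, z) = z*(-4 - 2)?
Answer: 509/30 ≈ 16.967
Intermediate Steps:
J(A, z) = -6*z (J(A, z) = z*(-6) = -6*z)
c(S) = -¾ + (5 + S)/(8*(-12 + S)) (c(S) = -¾ + ((S + 5)/(S - 12/1))/8 = -¾ + ((5 + S)/(S - 12))/8 = -¾ + ((5 + S)/(-12 + S))/8 = -¾ + (5 + S)/(8*(-12 + S)))
c(-3)*(-13) + 7 = ((77 - 5*(-3))/(8*(-12 - 3)))*(-13) + 7 = ((⅛)*(77 + 15)/(-15))*(-13) + 7 = ((⅛)*(-1/15)*92)*(-13) + 7 = -23/30*(-13) + 7 = 299/30 + 7 = 509/30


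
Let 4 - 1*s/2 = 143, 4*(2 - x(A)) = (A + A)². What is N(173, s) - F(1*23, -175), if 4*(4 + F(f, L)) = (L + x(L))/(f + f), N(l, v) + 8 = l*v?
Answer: -4409617/92 ≈ -47931.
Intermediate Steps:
x(A) = 2 - A² (x(A) = 2 - (A + A)²/4 = 2 - 4*A²/4 = 2 - A²)
s = -278 (s = 8 - 2*143 = 8 - 286 = -278)
N(l, v) = -8 + l*v
F(f, L) = -4 + (2 + L - L²)/(8*f) (F(f, L) = -4 + ((L + (2 - L²))/(f + f))/4 = -4 + ((2 + L - L²)/((2*f)))/4 = -4 + ((2 + L - L²)*(1/(2*f)))/4 = -4 + ((2 + L - L²)/(2*f))/4 = -4 + (2 + L - L²)/(8*f))
N(173, s) - F(1*23, -175) = (-8 + 173*(-278)) - (2 - 175 - 1*(-175)² - 32*23)/(8*(1*23)) = (-8 - 48094) - (2 - 175 - 1*30625 - 32*23)/(8*23) = -48102 - (2 - 175 - 30625 - 736)/(8*23) = -48102 - (-31534)/(8*23) = -48102 - 1*(-15767/92) = -48102 + 15767/92 = -4409617/92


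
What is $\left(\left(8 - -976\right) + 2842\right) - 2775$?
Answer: $1051$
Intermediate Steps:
$\left(\left(8 - -976\right) + 2842\right) - 2775 = \left(\left(8 + 976\right) + 2842\right) - 2775 = \left(984 + 2842\right) - 2775 = 3826 - 2775 = 1051$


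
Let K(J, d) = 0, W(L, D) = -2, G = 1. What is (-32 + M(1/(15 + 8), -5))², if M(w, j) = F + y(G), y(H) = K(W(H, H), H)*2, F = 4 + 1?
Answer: 729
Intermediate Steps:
F = 5
y(H) = 0 (y(H) = 0*2 = 0)
M(w, j) = 5 (M(w, j) = 5 + 0 = 5)
(-32 + M(1/(15 + 8), -5))² = (-32 + 5)² = (-27)² = 729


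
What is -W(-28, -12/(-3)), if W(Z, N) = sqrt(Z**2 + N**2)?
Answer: -20*sqrt(2) ≈ -28.284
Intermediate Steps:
W(Z, N) = sqrt(N**2 + Z**2)
-W(-28, -12/(-3)) = -sqrt((-12/(-3))**2 + (-28)**2) = -sqrt((-12*(-1)/3)**2 + 784) = -sqrt((-6*(-2/3))**2 + 784) = -sqrt(4**2 + 784) = -sqrt(16 + 784) = -sqrt(800) = -20*sqrt(2)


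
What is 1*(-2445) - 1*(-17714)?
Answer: 15269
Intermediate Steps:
1*(-2445) - 1*(-17714) = -2445 + 17714 = 15269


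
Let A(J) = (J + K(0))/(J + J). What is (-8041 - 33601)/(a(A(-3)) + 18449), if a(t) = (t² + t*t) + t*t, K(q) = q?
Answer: -166568/73799 ≈ -2.2570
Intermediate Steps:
A(J) = ½ (A(J) = (J + 0)/(J + J) = J/((2*J)) = J*(1/(2*J)) = ½)
a(t) = 3*t² (a(t) = (t² + t²) + t² = 2*t² + t² = 3*t²)
(-8041 - 33601)/(a(A(-3)) + 18449) = (-8041 - 33601)/(3*(½)² + 18449) = -41642/(3*(¼) + 18449) = -41642/(¾ + 18449) = -41642/73799/4 = -41642*4/73799 = -166568/73799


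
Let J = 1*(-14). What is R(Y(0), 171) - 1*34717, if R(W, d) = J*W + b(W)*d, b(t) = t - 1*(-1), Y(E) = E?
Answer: -34546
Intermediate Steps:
b(t) = 1 + t (b(t) = t + 1 = 1 + t)
J = -14
R(W, d) = -14*W + d*(1 + W) (R(W, d) = -14*W + (1 + W)*d = -14*W + d*(1 + W))
R(Y(0), 171) - 1*34717 = (-14*0 + 171*(1 + 0)) - 1*34717 = (0 + 171*1) - 34717 = (0 + 171) - 34717 = 171 - 34717 = -34546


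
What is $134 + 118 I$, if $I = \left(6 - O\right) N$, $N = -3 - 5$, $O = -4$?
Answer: $-9306$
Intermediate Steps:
$N = -8$ ($N = -3 - 5 = -8$)
$I = -80$ ($I = \left(6 - -4\right) \left(-8\right) = \left(6 + 4\right) \left(-8\right) = 10 \left(-8\right) = -80$)
$134 + 118 I = 134 + 118 \left(-80\right) = 134 - 9440 = -9306$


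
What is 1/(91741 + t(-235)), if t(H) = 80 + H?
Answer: 1/91586 ≈ 1.0919e-5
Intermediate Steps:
1/(91741 + t(-235)) = 1/(91741 + (80 - 235)) = 1/(91741 - 155) = 1/91586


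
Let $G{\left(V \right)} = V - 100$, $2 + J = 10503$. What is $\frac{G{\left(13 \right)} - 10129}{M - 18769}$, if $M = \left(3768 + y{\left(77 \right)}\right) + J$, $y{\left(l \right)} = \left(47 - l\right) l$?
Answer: $\frac{5108}{3405} \approx 1.5001$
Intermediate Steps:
$J = 10501$ ($J = -2 + 10503 = 10501$)
$G{\left(V \right)} = -100 + V$
$y{\left(l \right)} = l \left(47 - l\right)$
$M = 11959$ ($M = \left(3768 + 77 \left(47 - 77\right)\right) + 10501 = \left(3768 + 77 \left(-30\right)\right) + 10501 = \left(3768 - 2310\right) + 10501 = 1458 + 10501 = 11959$)
$\frac{G{\left(13 \right)} - 10129}{M - 18769} = \frac{\left(-100 + 13\right) - 10129}{11959 - 18769} = \frac{-87 - 10129}{-6810} = \left(-10216\right) \left(- \frac{1}{6810}\right) = \frac{5108}{3405}$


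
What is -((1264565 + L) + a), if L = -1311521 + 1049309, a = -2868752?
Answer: 1866399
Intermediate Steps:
L = -262212
-((1264565 + L) + a) = -((1264565 - 262212) - 2868752) = -(1002353 - 2868752) = -1*(-1866399) = 1866399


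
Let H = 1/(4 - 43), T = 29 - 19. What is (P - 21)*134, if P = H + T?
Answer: -57620/39 ≈ -1477.4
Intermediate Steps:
T = 10
H = -1/39 (H = 1/(-39) = -1/39 ≈ -0.025641)
P = 389/39 (P = -1/39 + 10 = 389/39 ≈ 9.9744)
(P - 21)*134 = (389/39 - 21)*134 = -430/39*134 = -57620/39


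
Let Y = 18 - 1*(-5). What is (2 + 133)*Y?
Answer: 3105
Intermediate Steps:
Y = 23 (Y = 18 + 5 = 23)
(2 + 133)*Y = (2 + 133)*23 = 135*23 = 3105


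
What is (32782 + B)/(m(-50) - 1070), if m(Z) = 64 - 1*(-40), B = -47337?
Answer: 14555/966 ≈ 15.067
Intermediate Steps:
m(Z) = 104 (m(Z) = 64 + 40 = 104)
(32782 + B)/(m(-50) - 1070) = (32782 - 47337)/(104 - 1070) = -14555/(-966) = -14555*(-1/966) = 14555/966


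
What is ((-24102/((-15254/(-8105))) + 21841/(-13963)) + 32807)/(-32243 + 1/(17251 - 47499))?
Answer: -12884608111479256/20772778399094653 ≈ -0.62026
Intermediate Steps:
((-24102/((-15254/(-8105))) + 21841/(-13963)) + 32807)/(-32243 + 1/(17251 - 47499)) = ((-24102/((-15254*(-1/8105))) + 21841*(-1/13963)) + 32807)/(-32243 + 1/(-30248)) = ((-24102/15254/8105 - 21841/13963) + 32807)/(-32243 - 1/30248) = ((-24102*8105/15254 - 21841/13963) + 32807)/(-975286265/30248) = ((-97673355/7627 - 21841/13963) + 32807)*(-30248/975286265) = (-1363979637172/106495801 + 32807)*(-30248/975286265) = (2129828106235/106495801)*(-30248/975286265) = -12884608111479256/20772778399094653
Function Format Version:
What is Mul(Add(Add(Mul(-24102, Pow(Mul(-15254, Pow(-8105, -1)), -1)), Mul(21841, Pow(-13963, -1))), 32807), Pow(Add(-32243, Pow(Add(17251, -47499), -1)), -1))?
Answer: Rational(-12884608111479256, 20772778399094653) ≈ -0.62026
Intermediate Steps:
Mul(Add(Add(Mul(-24102, Pow(Mul(-15254, Pow(-8105, -1)), -1)), Mul(21841, Pow(-13963, -1))), 32807), Pow(Add(-32243, Pow(Add(17251, -47499), -1)), -1)) = Mul(Add(Add(Mul(-24102, Pow(Mul(-15254, Rational(-1, 8105)), -1)), Mul(21841, Rational(-1, 13963))), 32807), Pow(Add(-32243, Pow(-30248, -1)), -1)) = Mul(Add(Add(Mul(-24102, Pow(Rational(15254, 8105), -1)), Rational(-21841, 13963)), 32807), Pow(Add(-32243, Rational(-1, 30248)), -1)) = Mul(Add(Add(Mul(-24102, Rational(8105, 15254)), Rational(-21841, 13963)), 32807), Pow(Rational(-975286265, 30248), -1)) = Mul(Add(Add(Rational(-97673355, 7627), Rational(-21841, 13963)), 32807), Rational(-30248, 975286265)) = Mul(Add(Rational(-1363979637172, 106495801), 32807), Rational(-30248, 975286265)) = Mul(Rational(2129828106235, 106495801), Rational(-30248, 975286265)) = Rational(-12884608111479256, 20772778399094653)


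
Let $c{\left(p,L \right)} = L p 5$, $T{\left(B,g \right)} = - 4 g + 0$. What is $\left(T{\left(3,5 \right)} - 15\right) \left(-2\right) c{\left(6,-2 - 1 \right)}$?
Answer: $-6300$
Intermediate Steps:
$T{\left(B,g \right)} = - 4 g$
$c{\left(p,L \right)} = 5 L p$
$\left(T{\left(3,5 \right)} - 15\right) \left(-2\right) c{\left(6,-2 - 1 \right)} = \left(\left(-4\right) 5 - 15\right) \left(-2\right) 5 \left(-2 - 1\right) 6 = \left(-20 - 15\right) \left(-2\right) 5 \left(-2 - 1\right) 6 = \left(-35\right) \left(-2\right) 5 \left(-3\right) 6 = 70 \left(-90\right) = -6300$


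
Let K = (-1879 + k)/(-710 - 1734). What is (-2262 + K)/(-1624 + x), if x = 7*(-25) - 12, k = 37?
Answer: 2763243/2213042 ≈ 1.2486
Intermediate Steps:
x = -187 (x = -175 - 12 = -187)
K = 921/1222 (K = (-1879 + 37)/(-710 - 1734) = -1842/(-2444) = -1842*(-1/2444) = 921/1222 ≈ 0.75368)
(-2262 + K)/(-1624 + x) = (-2262 + 921/1222)/(-1624 - 187) = -2763243/1222/(-1811) = -2763243/1222*(-1/1811) = 2763243/2213042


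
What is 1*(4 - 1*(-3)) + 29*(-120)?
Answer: -3473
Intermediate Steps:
1*(4 - 1*(-3)) + 29*(-120) = 1*(4 + 3) - 3480 = 1*7 - 3480 = 7 - 3480 = -3473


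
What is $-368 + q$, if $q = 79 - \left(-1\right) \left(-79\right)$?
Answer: $-368$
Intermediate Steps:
$q = 0$ ($q = 79 - 79 = 0$)
$-368 + q = -368 + 0 = -368$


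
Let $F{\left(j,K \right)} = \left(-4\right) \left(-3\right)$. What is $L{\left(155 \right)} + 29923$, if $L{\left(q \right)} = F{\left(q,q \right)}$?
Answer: $29935$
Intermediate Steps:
$F{\left(j,K \right)} = 12$
$L{\left(q \right)} = 12$
$L{\left(155 \right)} + 29923 = 12 + 29923 = 29935$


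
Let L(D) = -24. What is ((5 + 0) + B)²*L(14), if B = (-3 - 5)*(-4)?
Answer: -32856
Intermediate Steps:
B = 32 (B = -8*(-4) = 32)
((5 + 0) + B)²*L(14) = ((5 + 0) + 32)²*(-24) = (5 + 32)²*(-24) = 37²*(-24) = 1369*(-24) = -32856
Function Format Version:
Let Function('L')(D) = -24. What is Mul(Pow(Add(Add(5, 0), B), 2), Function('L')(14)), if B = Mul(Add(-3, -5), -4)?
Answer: -32856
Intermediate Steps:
B = 32 (B = Mul(-8, -4) = 32)
Mul(Pow(Add(Add(5, 0), B), 2), Function('L')(14)) = Mul(Pow(Add(Add(5, 0), 32), 2), -24) = Mul(Pow(Add(5, 32), 2), -24) = Mul(Pow(37, 2), -24) = Mul(1369, -24) = -32856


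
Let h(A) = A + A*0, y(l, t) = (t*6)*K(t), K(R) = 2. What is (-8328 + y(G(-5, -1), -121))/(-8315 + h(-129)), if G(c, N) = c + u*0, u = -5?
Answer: 2445/2111 ≈ 1.1582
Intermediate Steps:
G(c, N) = c (G(c, N) = c - 5*0 = c + 0 = c)
y(l, t) = 12*t (y(l, t) = (t*6)*2 = (6*t)*2 = 12*t)
h(A) = A (h(A) = A + 0 = A)
(-8328 + y(G(-5, -1), -121))/(-8315 + h(-129)) = (-8328 + 12*(-121))/(-8315 - 129) = (-8328 - 1452)/(-8444) = -9780*(-1/8444) = 2445/2111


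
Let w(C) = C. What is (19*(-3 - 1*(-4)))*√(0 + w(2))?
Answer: 19*√2 ≈ 26.870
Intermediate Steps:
(19*(-3 - 1*(-4)))*√(0 + w(2)) = (19*(-3 - 1*(-4)))*√(0 + 2) = (19*(-3 + 4))*√2 = (19*1)*√2 = 19*√2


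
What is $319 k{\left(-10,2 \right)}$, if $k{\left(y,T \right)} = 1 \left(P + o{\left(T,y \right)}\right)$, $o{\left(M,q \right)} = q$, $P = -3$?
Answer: $-4147$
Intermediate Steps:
$k{\left(y,T \right)} = -3 + y$ ($k{\left(y,T \right)} = 1 \left(-3 + y\right) = -3 + y$)
$319 k{\left(-10,2 \right)} = 319 \left(-3 - 10\right) = 319 \left(-13\right) = -4147$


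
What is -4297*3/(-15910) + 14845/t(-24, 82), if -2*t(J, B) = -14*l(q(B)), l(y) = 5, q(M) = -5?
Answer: 47327027/111370 ≈ 424.95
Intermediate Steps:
t(J, B) = 35 (t(J, B) = -(-7)*5 = -½*(-70) = 35)
-4297*3/(-15910) + 14845/t(-24, 82) = -4297*3/(-15910) + 14845/35 = -12891*(-1/15910) + 14845*(1/35) = 12891/15910 + 2969/7 = 47327027/111370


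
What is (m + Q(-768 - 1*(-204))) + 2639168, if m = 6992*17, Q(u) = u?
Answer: 2757468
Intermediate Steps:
m = 118864
(m + Q(-768 - 1*(-204))) + 2639168 = (118864 + (-768 - 1*(-204))) + 2639168 = (118864 + (-768 + 204)) + 2639168 = (118864 - 564) + 2639168 = 118300 + 2639168 = 2757468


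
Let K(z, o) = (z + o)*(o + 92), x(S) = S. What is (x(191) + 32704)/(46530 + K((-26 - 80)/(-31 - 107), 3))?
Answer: 26703/38062 ≈ 0.70157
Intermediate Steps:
K(z, o) = (92 + o)*(o + z) (K(z, o) = (o + z)*(92 + o) = (92 + o)*(o + z))
(x(191) + 32704)/(46530 + K((-26 - 80)/(-31 - 107), 3)) = (191 + 32704)/(46530 + (3² + 92*3 + 92*((-26 - 80)/(-31 - 107)) + 3*((-26 - 80)/(-31 - 107)))) = 32895/(46530 + (9 + 276 + 92*(-106/(-138)) + 3*(-106/(-138)))) = 32895/(46530 + (9 + 276 + 92*(-106*(-1/138)) + 3*(-106*(-1/138)))) = 32895/(46530 + (9 + 276 + 92*(53/69) + 3*(53/69))) = 32895/(46530 + (9 + 276 + 212/3 + 53/23)) = 32895/(46530 + 24700/69) = 32895/(3235270/69) = 32895*(69/3235270) = 26703/38062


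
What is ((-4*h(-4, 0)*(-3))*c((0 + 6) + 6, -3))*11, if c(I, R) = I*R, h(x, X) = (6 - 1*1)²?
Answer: -118800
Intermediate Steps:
h(x, X) = 25 (h(x, X) = (6 - 1)² = 5² = 25)
((-4*h(-4, 0)*(-3))*c((0 + 6) + 6, -3))*11 = ((-4*25*(-3))*(((0 + 6) + 6)*(-3)))*11 = ((-100*(-3))*((6 + 6)*(-3)))*11 = (300*(12*(-3)))*11 = (300*(-36))*11 = -10800*11 = -118800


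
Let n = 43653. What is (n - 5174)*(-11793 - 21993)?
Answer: -1300051494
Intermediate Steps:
(n - 5174)*(-11793 - 21993) = (43653 - 5174)*(-11793 - 21993) = 38479*(-33786) = -1300051494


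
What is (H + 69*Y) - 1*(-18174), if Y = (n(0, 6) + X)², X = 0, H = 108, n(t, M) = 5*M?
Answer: 80382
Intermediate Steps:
Y = 900 (Y = (5*6 + 0)² = (30 + 0)² = 30² = 900)
(H + 69*Y) - 1*(-18174) = (108 + 69*900) - 1*(-18174) = (108 + 62100) + 18174 = 62208 + 18174 = 80382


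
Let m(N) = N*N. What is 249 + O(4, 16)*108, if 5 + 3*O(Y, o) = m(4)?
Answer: 645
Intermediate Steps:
m(N) = N**2
O(Y, o) = 11/3 (O(Y, o) = -5/3 + (1/3)*4**2 = -5/3 + (1/3)*16 = -5/3 + 16/3 = 11/3)
249 + O(4, 16)*108 = 249 + (11/3)*108 = 249 + 396 = 645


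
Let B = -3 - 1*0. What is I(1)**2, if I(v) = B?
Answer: 9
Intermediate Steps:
B = -3 (B = -3 + 0 = -3)
I(v) = -3
I(1)**2 = (-3)**2 = 9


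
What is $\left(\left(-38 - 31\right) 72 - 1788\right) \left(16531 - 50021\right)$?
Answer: $226258440$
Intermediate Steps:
$\left(\left(-38 - 31\right) 72 - 1788\right) \left(16531 - 50021\right) = \left(\left(-69\right) 72 - 1788\right) \left(-33490\right) = \left(-4968 - 1788\right) \left(-33490\right) = \left(-6756\right) \left(-33490\right) = 226258440$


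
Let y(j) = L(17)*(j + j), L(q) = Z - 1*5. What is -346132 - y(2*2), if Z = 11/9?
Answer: -3114916/9 ≈ -3.4610e+5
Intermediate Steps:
Z = 11/9 (Z = 11*(⅑) = 11/9 ≈ 1.2222)
L(q) = -34/9 (L(q) = 11/9 - 1*5 = 11/9 - 5 = -34/9)
y(j) = -68*j/9 (y(j) = -34*(j + j)/9 = -68*j/9)
-346132 - y(2*2) = -346132 - (-68)*2*2/9 = -346132 - (-68)*4/9 = -346132 - 1*(-272/9) = -346132 + 272/9 = -3114916/9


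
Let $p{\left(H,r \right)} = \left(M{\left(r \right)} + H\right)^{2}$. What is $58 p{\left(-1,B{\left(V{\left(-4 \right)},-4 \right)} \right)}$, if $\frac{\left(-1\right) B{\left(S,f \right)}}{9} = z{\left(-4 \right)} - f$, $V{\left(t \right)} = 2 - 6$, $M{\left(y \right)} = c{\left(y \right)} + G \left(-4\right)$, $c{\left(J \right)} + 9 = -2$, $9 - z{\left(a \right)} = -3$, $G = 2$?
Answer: $23200$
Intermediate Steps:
$z{\left(a \right)} = 12$ ($z{\left(a \right)} = 9 - -3 = 9 + 3 = 12$)
$c{\left(J \right)} = -11$ ($c{\left(J \right)} = -9 - 2 = -11$)
$M{\left(y \right)} = -19$ ($M{\left(y \right)} = -11 + 2 \left(-4\right) = -11 - 8 = -19$)
$V{\left(t \right)} = -4$ ($V{\left(t \right)} = 2 - 6 = -4$)
$B{\left(S,f \right)} = -108 + 9 f$ ($B{\left(S,f \right)} = - 9 \left(12 - f\right) = -108 + 9 f$)
$p{\left(H,r \right)} = \left(-19 + H\right)^{2}$
$58 p{\left(-1,B{\left(V{\left(-4 \right)},-4 \right)} \right)} = 58 \left(-19 - 1\right)^{2} = 58 \left(-20\right)^{2} = 58 \cdot 400 = 23200$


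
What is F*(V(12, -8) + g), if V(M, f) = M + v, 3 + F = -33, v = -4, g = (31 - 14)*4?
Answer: -2736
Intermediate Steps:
g = 68 (g = 17*4 = 68)
F = -36 (F = -3 - 33 = -36)
V(M, f) = -4 + M (V(M, f) = M - 4 = -4 + M)
F*(V(12, -8) + g) = -36*((-4 + 12) + 68) = -36*(8 + 68) = -36*76 = -2736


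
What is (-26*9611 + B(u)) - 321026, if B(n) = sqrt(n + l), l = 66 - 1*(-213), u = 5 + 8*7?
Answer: -570912 + 2*sqrt(85) ≈ -5.7089e+5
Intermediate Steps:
u = 61 (u = 5 + 56 = 61)
l = 279 (l = 66 + 213 = 279)
B(n) = sqrt(279 + n) (B(n) = sqrt(n + 279) = sqrt(279 + n))
(-26*9611 + B(u)) - 321026 = (-26*9611 + sqrt(279 + 61)) - 321026 = (-249886 + sqrt(340)) - 321026 = (-249886 + 2*sqrt(85)) - 321026 = -570912 + 2*sqrt(85)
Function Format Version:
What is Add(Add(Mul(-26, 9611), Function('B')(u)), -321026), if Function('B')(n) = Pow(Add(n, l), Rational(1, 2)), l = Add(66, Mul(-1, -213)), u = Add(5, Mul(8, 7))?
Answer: Add(-570912, Mul(2, Pow(85, Rational(1, 2)))) ≈ -5.7089e+5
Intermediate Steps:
u = 61 (u = Add(5, 56) = 61)
l = 279 (l = Add(66, 213) = 279)
Function('B')(n) = Pow(Add(279, n), Rational(1, 2)) (Function('B')(n) = Pow(Add(n, 279), Rational(1, 2)) = Pow(Add(279, n), Rational(1, 2)))
Add(Add(Mul(-26, 9611), Function('B')(u)), -321026) = Add(Add(Mul(-26, 9611), Pow(Add(279, 61), Rational(1, 2))), -321026) = Add(Add(-249886, Pow(340, Rational(1, 2))), -321026) = Add(Add(-249886, Mul(2, Pow(85, Rational(1, 2)))), -321026) = Add(-570912, Mul(2, Pow(85, Rational(1, 2))))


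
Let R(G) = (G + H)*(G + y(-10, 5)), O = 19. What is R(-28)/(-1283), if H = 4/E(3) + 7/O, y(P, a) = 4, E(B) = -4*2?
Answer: -12828/24377 ≈ -0.52623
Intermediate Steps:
E(B) = -8
H = -5/38 (H = 4/(-8) + 7/19 = 4*(-⅛) + 7*(1/19) = -½ + 7/19 = -5/38 ≈ -0.13158)
R(G) = (4 + G)*(-5/38 + G) (R(G) = (G - 5/38)*(G + 4) = (-5/38 + G)*(4 + G) = (4 + G)*(-5/38 + G))
R(-28)/(-1283) = (-10/19 + (-28)² + (147/38)*(-28))/(-1283) = (-10/19 + 784 - 2058/19)*(-1/1283) = (12828/19)*(-1/1283) = -12828/24377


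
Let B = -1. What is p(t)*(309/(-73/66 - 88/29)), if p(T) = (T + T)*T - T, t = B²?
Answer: -591426/7925 ≈ -74.628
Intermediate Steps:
t = 1 (t = (-1)² = 1)
p(T) = -T + 2*T² (p(T) = (2*T)*T - T = 2*T² - T = -T + 2*T²)
p(t)*(309/(-73/66 - 88/29)) = (1*(-1 + 2*1))*(309/(-73/66 - 88/29)) = (1*(-1 + 2))*(309/(-73*1/66 - 88*1/29)) = (1*1)*(309/(-73/66 - 88/29)) = 1*(309/(-7925/1914)) = 1*(309*(-1914/7925)) = 1*(-591426/7925) = -591426/7925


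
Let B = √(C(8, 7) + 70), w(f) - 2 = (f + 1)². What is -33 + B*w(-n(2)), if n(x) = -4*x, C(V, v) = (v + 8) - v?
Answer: -33 + 83*√78 ≈ 700.04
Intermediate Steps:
C(V, v) = 8 (C(V, v) = (8 + v) - v = 8)
w(f) = 2 + (1 + f)² (w(f) = 2 + (f + 1)² = 2 + (1 + f)²)
B = √78 (B = √(8 + 70) = √78 ≈ 8.8318)
-33 + B*w(-n(2)) = -33 + √78*(2 + (1 - (-4)*2)²) = -33 + √78*(2 + (1 - 1*(-8))²) = -33 + √78*(2 + (1 + 8)²) = -33 + √78*(2 + 9²) = -33 + √78*(2 + 81) = -33 + √78*83 = -33 + 83*√78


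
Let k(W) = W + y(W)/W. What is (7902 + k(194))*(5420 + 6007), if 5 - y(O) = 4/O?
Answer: 1740915002697/18818 ≈ 9.2513e+7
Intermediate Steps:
y(O) = 5 - 4/O
k(W) = W + (5 - 4/W)/W
(7902 + k(194))*(5420 + 6007) = (7902 + (194 - 4/194² + 5/194))*(5420 + 6007) = (7902 + (194 - 4*1/37636 + 5*(1/194)))*11427 = (7902 + (194 - 1/9409 + 5/194))*11427 = (7902 + 3651175/18818)*11427 = (152351011/18818)*11427 = 1740915002697/18818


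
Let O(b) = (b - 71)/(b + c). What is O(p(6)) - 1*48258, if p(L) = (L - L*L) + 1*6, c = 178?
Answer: -7431827/154 ≈ -48259.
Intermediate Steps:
p(L) = 6 + L - L² (p(L) = (L - L²) + 6 = 6 + L - L²)
O(b) = (-71 + b)/(178 + b) (O(b) = (b - 71)/(b + 178) = (-71 + b)/(178 + b))
O(p(6)) - 1*48258 = (-71 + (6 + 6 - 1*6²))/(178 + (6 + 6 - 1*6²)) - 1*48258 = (-71 + (6 + 6 - 1*36))/(178 + (6 + 6 - 1*36)) - 48258 = (-71 + (6 + 6 - 36))/(178 + (6 + 6 - 36)) - 48258 = (-71 - 24)/(178 - 24) - 48258 = -95/154 - 48258 = -7431827/154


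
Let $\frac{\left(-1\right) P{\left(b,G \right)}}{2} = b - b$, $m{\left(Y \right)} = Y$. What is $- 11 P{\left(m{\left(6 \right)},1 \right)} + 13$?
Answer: $13$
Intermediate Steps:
$P{\left(b,G \right)} = 0$ ($P{\left(b,G \right)} = - 2 \left(b - b\right) = \left(-2\right) 0 = 0$)
$- 11 P{\left(m{\left(6 \right)},1 \right)} + 13 = \left(-11\right) 0 + 13 = 0 + 13 = 13$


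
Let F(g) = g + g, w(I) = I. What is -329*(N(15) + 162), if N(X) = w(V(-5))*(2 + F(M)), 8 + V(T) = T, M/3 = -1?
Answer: -70406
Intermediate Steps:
M = -3 (M = 3*(-1) = -3)
V(T) = -8 + T
F(g) = 2*g
N(X) = 52 (N(X) = (-8 - 5)*(2 + 2*(-3)) = -13*(2 - 6) = -13*(-4) = 52)
-329*(N(15) + 162) = -329*(52 + 162) = -329*214 = -70406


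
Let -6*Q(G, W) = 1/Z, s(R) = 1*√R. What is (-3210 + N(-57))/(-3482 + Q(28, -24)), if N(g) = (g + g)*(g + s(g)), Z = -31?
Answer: -611568/647651 + 21204*I*√57/647651 ≈ -0.94429 + 0.24718*I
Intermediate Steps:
s(R) = √R
N(g) = 2*g*(g + √g) (N(g) = (g + g)*(g + √g) = (2*g)*(g + √g) = 2*g*(g + √g))
Q(G, W) = 1/186 (Q(G, W) = -⅙/(-31) = -⅙*(-1/31) = 1/186)
(-3210 + N(-57))/(-3482 + Q(28, -24)) = (-3210 + 2*(-57)*(-57 + √(-57)))/(-3482 + 1/186) = (-3210 + 2*(-57)*(-57 + I*√57))/(-647651/186) = (-3210 + (6498 - 114*I*√57))*(-186/647651) = (3288 - 114*I*√57)*(-186/647651) = -611568/647651 + 21204*I*√57/647651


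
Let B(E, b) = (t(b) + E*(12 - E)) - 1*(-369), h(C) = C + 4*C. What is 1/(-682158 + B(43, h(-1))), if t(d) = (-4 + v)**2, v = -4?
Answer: -1/683058 ≈ -1.4640e-6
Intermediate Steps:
t(d) = 64 (t(d) = (-4 - 4)**2 = (-8)**2 = 64)
h(C) = 5*C
B(E, b) = 433 + E*(12 - E) (B(E, b) = (64 + E*(12 - E)) - 1*(-369) = (64 + E*(12 - E)) + 369 = 433 + E*(12 - E))
1/(-682158 + B(43, h(-1))) = 1/(-682158 + (433 - 1*43**2 + 12*43)) = 1/(-682158 + (433 - 1*1849 + 516)) = 1/(-682158 + (433 - 1849 + 516)) = 1/(-682158 - 900) = 1/(-683058) = -1/683058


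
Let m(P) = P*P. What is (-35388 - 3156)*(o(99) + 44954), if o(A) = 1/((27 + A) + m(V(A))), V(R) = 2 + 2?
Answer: -123022214568/71 ≈ -1.7327e+9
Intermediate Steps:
V(R) = 4
m(P) = P²
o(A) = 1/(43 + A) (o(A) = 1/((27 + A) + 4²) = 1/((27 + A) + 16) = 1/(43 + A))
(-35388 - 3156)*(o(99) + 44954) = (-35388 - 3156)*(1/(43 + 99) + 44954) = -38544*(1/142 + 44954) = -38544*6383469/142 = -123022214568/71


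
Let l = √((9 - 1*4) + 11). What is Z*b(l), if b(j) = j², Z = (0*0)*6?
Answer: 0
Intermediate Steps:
l = 4 (l = √((9 - 4) + 11) = √(5 + 11) = √16 = 4)
Z = 0 (Z = 0*6 = 0)
Z*b(l) = 0*4² = 0*16 = 0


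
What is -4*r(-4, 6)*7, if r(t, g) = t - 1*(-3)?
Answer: 28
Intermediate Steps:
r(t, g) = 3 + t (r(t, g) = t + 3 = 3 + t)
-4*r(-4, 6)*7 = -4*(3 - 4)*7 = -4*(-1)*7 = 4*7 = 28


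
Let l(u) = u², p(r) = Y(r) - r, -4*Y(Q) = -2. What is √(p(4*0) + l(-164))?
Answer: 3*√11954/2 ≈ 164.00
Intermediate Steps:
Y(Q) = ½ (Y(Q) = -¼*(-2) = ½)
p(r) = ½ - r
√(p(4*0) + l(-164)) = √((½ - 4*0) + (-164)²) = √((½ - 1*0) + 26896) = √((½ + 0) + 26896) = √(½ + 26896) = √(53793/2) = 3*√11954/2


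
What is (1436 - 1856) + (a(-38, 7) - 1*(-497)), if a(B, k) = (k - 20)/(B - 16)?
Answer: 4171/54 ≈ 77.241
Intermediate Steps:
a(B, k) = (-20 + k)/(-16 + B)
(1436 - 1856) + (a(-38, 7) - 1*(-497)) = (1436 - 1856) + ((-20 + 7)/(-16 - 38) - 1*(-497)) = -420 + (-13/(-54) + 497) = -420 + (-1/54*(-13) + 497) = -420 + (13/54 + 497) = -420 + 26851/54 = 4171/54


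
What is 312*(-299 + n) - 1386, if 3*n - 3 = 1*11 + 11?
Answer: -92074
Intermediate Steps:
n = 25/3 (n = 1 + (1*11 + 11)/3 = 1 + (11 + 11)/3 = 1 + (⅓)*22 = 1 + 22/3 = 25/3 ≈ 8.3333)
312*(-299 + n) - 1386 = 312*(-299 + 25/3) - 1386 = 312*(-872/3) - 1386 = -90688 - 1386 = -92074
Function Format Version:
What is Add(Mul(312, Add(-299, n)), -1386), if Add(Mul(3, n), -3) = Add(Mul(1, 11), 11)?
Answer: -92074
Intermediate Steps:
n = Rational(25, 3) (n = Add(1, Mul(Rational(1, 3), Add(Mul(1, 11), 11))) = Add(1, Mul(Rational(1, 3), Add(11, 11))) = Add(1, Mul(Rational(1, 3), 22)) = Add(1, Rational(22, 3)) = Rational(25, 3) ≈ 8.3333)
Add(Mul(312, Add(-299, n)), -1386) = Add(Mul(312, Add(-299, Rational(25, 3))), -1386) = Add(Mul(312, Rational(-872, 3)), -1386) = Add(-90688, -1386) = -92074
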